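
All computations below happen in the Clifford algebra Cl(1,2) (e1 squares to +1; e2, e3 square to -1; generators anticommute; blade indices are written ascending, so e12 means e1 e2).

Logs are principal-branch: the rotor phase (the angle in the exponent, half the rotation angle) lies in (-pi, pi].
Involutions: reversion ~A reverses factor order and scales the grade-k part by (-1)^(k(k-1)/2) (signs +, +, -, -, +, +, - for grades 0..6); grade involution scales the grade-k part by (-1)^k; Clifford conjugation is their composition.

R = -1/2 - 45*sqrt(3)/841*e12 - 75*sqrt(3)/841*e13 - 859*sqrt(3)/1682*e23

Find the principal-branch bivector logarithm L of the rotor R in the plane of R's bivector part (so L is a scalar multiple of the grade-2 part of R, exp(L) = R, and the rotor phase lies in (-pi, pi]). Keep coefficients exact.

The scalar part of R is -1/2, which pins the rotor phase on the principal branch; dividing the bivector part by the sine of that phase recovers the unit plane, and L is the phase times that plane.
Concretely: cos(phase) = -1/2 gives phase = ±2*pi/3, and since phase/sin(phase) is even the sign is immaterial: L = (phase/sin(phase)) * <R>_2 = (4*sqrt(3)*pi/9) * <R>_2.
Answer: -60*pi/841*e12 - 100*pi/841*e13 - 1718*pi/2523*e23


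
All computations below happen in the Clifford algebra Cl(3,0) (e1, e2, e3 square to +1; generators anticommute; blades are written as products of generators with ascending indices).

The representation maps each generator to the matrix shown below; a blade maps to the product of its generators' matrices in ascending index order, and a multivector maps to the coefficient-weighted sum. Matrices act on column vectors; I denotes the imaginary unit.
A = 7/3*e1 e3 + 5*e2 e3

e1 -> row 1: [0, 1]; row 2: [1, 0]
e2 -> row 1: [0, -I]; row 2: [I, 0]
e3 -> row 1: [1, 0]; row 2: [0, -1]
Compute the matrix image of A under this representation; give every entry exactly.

Bivector images (products of the table entries): rho(e1 e3) = rho(e1)rho(e3) = row 1: [0, -1]; row 2: [1, 0]; rho(e2 e3) = rho(e2)rho(e3) = row 1: [0, I]; row 2: [I, 0].
M = (7/3)*rho(e1 e3) + (5)*rho(e2 e3), summed entrywise:
Answer: row 1: [0, -7/3 + 5*I]; row 2: [7/3 + 5*I, 0]


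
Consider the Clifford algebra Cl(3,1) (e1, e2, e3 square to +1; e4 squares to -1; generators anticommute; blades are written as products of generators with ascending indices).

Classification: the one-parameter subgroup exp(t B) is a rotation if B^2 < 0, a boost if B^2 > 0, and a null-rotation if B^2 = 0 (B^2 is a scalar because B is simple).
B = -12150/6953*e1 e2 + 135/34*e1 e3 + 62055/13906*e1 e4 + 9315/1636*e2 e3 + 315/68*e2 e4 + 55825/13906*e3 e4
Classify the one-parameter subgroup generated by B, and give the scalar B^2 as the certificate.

B^2 term by term: the squares give (-12150/6953)^2*(e1 e2)^2 + (135/34)^2*(e1 e3)^2 + (62055/13906)^2*(e1 e4)^2 + (9315/1636)^2*(e2 e3)^2 + (315/68)^2*(e2 e4)^2 + (55825/13906)^2*(e3 e4)^2 = 147622500/48344209*(-1) + 18225/1156*(-1) + 3850823025/193376836*(+1) + 86769225/2676496*(-1) + 99225/4624*(+1) + 3116430625/193376836*(+1) = 25/4 (each basis 2-blade squares to minus the product of its generators' squares); cross terms between blades sharing an index anticommute and cancel; the commuting (index-disjoint) pairs give grade-4 terms 2*c*c'*(blade product), which cancel blade by blade — e1 e2 e3 e4: -678273750/48344209 - 42525/1156 + 578042325/11375108 = 0 — confirming B is simple. So B^2 = 25/4.
Answer: boost, certificate B^2 = 25/4. Key observation: B^2 = 25/4 is a conjugation invariant, so its sign decides the class regardless of the surface form of B.


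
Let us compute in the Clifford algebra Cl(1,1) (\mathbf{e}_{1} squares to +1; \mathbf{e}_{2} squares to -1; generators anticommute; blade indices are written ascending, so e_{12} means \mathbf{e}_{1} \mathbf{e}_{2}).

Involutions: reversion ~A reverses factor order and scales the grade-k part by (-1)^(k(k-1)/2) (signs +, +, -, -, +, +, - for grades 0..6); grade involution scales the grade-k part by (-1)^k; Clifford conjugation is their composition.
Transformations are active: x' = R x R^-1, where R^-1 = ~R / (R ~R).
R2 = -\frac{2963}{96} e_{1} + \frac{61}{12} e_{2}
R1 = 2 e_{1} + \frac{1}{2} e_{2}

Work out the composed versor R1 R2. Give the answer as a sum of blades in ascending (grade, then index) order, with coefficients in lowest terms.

Distribute over the terms of R1 (each basis-blade product reordered to ascending indices, repeated generators contracted through their squares):
(2 e_{1}) R2 = -\frac{2963}{48} + \frac{61}{6} e_{12}
(\frac{1}{2} e_{2}) R2 = -\frac{61}{24} + \frac{2963}{192} e_{12}
Summing the partial products and collecting blades:
Answer: -\frac{3085}{48} + \frac{4915}{192} e_{12}


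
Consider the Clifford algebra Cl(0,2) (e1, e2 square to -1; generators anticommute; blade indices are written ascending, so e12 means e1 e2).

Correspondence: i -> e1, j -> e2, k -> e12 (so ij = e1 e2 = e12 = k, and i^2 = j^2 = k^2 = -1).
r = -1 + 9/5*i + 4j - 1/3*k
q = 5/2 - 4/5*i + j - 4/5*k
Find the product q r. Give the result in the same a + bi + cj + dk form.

In blades: q = 5/2 - 4/5*e1 + e2 - 4/5*e12, r = -1 + 9/5*e1 + 4*e2 - 1/3*e12.
Distribute q over r term by term (generator squares from the signature, products reordered to ascending indices): (5/2)*r = -5/2 + 9/2*e1 + 10*e2 - 5/6*e12; (-4/5*e1)*r = 36/25 + 4/5*e1 - 4/15*e2 - 16/5*e12; (e2)*r = -4 - 1/3*e1 - e2 - 9/5*e12; (-4/5*e12)*r = -4/15 + 16/5*e1 - 36/25*e2 + 4/5*e12.
Sum: -799/150 + 49/6*e1 + 547/75*e2 - 151/30*e12; translating back through the correspondence:
Answer: -799/150 + 49/6*i + 547/75*j - 151/30*k


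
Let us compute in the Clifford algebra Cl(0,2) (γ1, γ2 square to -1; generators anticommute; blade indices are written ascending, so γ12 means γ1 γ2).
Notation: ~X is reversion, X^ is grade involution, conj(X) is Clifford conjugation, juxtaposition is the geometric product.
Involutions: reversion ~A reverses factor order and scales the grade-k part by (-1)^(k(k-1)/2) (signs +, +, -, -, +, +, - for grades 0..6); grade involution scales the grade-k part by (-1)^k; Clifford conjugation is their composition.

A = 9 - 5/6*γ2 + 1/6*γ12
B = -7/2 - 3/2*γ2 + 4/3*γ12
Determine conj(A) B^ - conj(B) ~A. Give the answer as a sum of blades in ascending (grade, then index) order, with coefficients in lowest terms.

first term: -1171/36 + 49/36*γ1 + 127/12*γ2 + 151/12*γ12
second term: -1097/36 - 49/36*γ1 + 197/12*γ2 - 137/12*γ12
Answer: -37/18 + 49/18*γ1 - 35/6*γ2 + 24*γ12


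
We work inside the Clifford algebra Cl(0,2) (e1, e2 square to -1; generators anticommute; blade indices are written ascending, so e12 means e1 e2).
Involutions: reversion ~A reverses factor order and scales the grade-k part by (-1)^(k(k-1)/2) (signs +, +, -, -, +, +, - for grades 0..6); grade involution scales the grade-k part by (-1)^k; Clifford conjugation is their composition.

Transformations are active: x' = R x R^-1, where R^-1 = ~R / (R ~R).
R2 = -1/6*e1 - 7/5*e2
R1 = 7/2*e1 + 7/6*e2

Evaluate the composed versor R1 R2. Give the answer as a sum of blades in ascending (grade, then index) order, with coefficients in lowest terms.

Distribute over the terms of R1 (each basis-blade product reordered to ascending indices, repeated generators contracted through their squares):
(7/2*e1) R2 = 7/12 - 49/10*e12
(7/6*e2) R2 = 49/30 + 7/36*e12
Summing the partial products and collecting blades:
Answer: 133/60 - 847/180*e12


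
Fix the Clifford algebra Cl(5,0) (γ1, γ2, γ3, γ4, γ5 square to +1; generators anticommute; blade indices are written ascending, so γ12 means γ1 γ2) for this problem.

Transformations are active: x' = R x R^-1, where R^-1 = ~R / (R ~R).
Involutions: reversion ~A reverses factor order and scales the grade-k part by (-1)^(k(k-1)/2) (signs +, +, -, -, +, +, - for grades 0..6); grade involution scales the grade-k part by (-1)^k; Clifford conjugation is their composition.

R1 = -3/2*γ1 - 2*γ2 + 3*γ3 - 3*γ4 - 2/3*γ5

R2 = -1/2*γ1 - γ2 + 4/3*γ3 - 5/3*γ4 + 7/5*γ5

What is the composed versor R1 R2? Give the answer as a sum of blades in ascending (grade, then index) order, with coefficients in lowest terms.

Distribute over the terms of R1 (each basis-blade product reordered to ascending indices, repeated generators contracted through their squares):
(-3/2*γ1) R2 = 3/4 + 3/2*γ12 - 2*γ13 + 5/2*γ14 - 21/10*γ15
(-2*γ2) R2 = 2 - γ12 - 8/3*γ23 + 10/3*γ24 - 14/5*γ25
(3*γ3) R2 = 4 + 3/2*γ13 + 3*γ23 - 5*γ34 + 21/5*γ35
(-3*γ4) R2 = 5 - 3/2*γ14 - 3*γ24 + 4*γ34 - 21/5*γ45
(-2/3*γ5) R2 = -14/15 - 1/3*γ15 - 2/3*γ25 + 8/9*γ35 - 10/9*γ45
Summing the partial products and collecting blades:
Answer: 649/60 + 1/2*γ12 - 1/2*γ13 + γ14 - 73/30*γ15 + 1/3*γ23 + 1/3*γ24 - 52/15*γ25 - γ34 + 229/45*γ35 - 239/45*γ45


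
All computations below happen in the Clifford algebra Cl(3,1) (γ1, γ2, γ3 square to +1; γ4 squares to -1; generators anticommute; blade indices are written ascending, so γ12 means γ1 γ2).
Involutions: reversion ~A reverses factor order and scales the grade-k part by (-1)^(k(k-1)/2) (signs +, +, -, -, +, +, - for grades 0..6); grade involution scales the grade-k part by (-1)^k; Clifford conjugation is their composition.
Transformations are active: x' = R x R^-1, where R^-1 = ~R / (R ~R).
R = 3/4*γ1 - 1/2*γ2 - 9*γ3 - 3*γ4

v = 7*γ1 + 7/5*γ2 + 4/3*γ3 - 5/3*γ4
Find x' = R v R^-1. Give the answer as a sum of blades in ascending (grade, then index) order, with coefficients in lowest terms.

~R = 3/4*γ1 - 1/2*γ2 - 9*γ3 - 3*γ4, and R ~R = 1165/16, so R^-1 = ~R / (1165/16).
R v = -249/20 + 91/20*γ12 + 64*γ13 + 79/4*γ14 + 179/15*γ23 + 151/30*γ24 + 19*γ34
Answer: -42269/5825*γ1 - 7159/5825*γ2 + 30484/17475*γ3 + 47053/17475*γ4


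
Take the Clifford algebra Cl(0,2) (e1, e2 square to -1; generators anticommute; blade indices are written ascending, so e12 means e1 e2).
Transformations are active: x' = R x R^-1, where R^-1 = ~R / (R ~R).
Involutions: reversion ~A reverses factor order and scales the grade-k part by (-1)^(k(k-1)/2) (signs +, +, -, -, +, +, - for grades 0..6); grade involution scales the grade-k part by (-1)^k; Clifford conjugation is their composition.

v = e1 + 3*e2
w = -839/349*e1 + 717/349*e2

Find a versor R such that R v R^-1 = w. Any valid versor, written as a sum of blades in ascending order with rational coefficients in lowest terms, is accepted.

A norm check does it: q(v) = q(w) = -10, hence R = v + w = -490/349*e1 + 1764/349*e2 realises the map — parallel part kept, (v - w)/2 negated, v carried to w.
Answer: -490/349*e1 + 1764/349*e2


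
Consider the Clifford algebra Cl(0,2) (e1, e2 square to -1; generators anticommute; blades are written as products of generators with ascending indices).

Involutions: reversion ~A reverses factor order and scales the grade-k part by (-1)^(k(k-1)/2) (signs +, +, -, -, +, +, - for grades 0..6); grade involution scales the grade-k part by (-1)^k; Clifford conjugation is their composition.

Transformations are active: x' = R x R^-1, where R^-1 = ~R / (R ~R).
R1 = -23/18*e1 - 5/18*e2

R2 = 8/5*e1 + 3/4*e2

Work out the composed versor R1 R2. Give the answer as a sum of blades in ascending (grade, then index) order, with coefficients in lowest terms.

Distribute over the terms of R1 (each basis-blade product reordered to ascending indices, repeated generators contracted through their squares):
(-23/18*e1) R2 = 92/45 - 23/24*e1 e2
(-5/18*e2) R2 = 5/24 + 4/9*e1 e2
Summing the partial products and collecting blades:
Answer: 811/360 - 37/72*e1 e2


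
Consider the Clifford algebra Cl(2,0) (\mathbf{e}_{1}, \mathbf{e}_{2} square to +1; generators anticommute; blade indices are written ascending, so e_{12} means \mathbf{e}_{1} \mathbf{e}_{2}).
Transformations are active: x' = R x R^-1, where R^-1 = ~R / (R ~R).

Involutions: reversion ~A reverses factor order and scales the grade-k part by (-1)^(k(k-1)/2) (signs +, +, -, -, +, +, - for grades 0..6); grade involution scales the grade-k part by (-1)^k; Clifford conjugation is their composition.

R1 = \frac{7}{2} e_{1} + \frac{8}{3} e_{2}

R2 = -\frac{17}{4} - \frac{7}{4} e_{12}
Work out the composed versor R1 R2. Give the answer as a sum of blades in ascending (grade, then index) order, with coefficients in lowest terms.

Distribute over the terms of R1 (each basis-blade product reordered to ascending indices, repeated generators contracted through their squares):
(\frac{7}{2} e_{1}) R2 = -\frac{119}{8} e_{1} - \frac{49}{8} e_{2}
(\frac{8}{3} e_{2}) R2 = \frac{14}{3} e_{1} - \frac{34}{3} e_{2}
Summing the partial products and collecting blades:
Answer: -\frac{245}{24} e_{1} - \frac{419}{24} e_{2}


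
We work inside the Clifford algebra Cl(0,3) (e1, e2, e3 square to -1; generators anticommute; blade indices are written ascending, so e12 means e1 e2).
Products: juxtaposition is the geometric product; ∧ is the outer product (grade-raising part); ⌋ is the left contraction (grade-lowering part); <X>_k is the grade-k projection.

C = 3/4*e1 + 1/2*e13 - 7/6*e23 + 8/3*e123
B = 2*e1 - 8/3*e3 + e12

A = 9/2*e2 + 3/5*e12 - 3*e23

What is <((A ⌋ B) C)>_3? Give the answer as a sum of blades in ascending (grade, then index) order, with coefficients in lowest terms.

step 1: -3/5 + 9/2*e1
step 2: -27/8 - 9/20*e1 - 9/4*e3 - 3/10*e13 - 113/10*e23 - 137/20*e123
step 3: -137/20*e123
Answer: -137/20*e123


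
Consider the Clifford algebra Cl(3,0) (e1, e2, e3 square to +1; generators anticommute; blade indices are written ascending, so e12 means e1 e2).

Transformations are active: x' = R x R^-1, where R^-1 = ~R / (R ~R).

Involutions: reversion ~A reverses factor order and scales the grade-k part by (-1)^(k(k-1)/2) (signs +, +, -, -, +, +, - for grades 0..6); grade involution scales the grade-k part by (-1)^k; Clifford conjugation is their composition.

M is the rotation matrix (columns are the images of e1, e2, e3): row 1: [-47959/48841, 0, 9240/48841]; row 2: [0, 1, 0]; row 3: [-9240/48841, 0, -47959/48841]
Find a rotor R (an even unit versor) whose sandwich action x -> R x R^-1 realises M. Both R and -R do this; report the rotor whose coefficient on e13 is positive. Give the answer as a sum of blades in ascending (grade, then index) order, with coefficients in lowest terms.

Method: write R = a + b12*e12 + b13*e13 + b23*e23 with a^2 + b12^2 + b13^2 + b23^2 = 1 (so R^-1 = ~R). Expanding the columns R e_j ~R gives tr M = 4a^2 - 1 and, from the antisymmetric part, M21 - M12 = -4a*b12, M13 - M31 = 4a*b13, M32 - M23 = -4a*b23.
Here tr M = -47077/48841, so a^2 = (1 + tr M)/4 = 441/48841 and a = ±21/221. Taking a = 21/221: M21 - M12 = 0, M13 - M31 = 18480/48841, M32 - M23 = 0, giving b12 = 0, b13 = 220/221, b23 = 0, i.e. R = 21/221 + 220/221*e13.
Its e13 coefficient is already positive.
Answer: 21/221 + 220/221*e13. Recall the cover is two-to-one: with M of trace -47077/48841, both preimages act alike, and the stated e13 sign chooses the sheet.


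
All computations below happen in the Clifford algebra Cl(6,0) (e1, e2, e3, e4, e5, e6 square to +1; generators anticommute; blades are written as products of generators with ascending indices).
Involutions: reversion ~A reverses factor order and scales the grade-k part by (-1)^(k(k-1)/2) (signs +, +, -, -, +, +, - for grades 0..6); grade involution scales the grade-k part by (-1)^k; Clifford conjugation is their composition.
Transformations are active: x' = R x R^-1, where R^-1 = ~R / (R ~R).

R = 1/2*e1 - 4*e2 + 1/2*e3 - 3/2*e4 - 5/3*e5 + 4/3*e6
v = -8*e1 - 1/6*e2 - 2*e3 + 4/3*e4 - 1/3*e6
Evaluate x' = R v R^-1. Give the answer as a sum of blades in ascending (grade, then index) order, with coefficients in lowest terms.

~R = 1/2*e1 - 4*e2 + 1/2*e3 - 3/2*e4 - 5/3*e5 + 4/3*e6, and R ~R = 839/36, so R^-1 = ~R / (839/36).
R v = -61/9 - 385/12*e1 e2 + 3*e1 e3 - 34/3*e1 e4 - 40/3*e1 e5 + 21/2*e1 e6 + 97/12*e2 e3 - 67/12*e2 e4 - 5/18*e2 e5 + 14/9*e2 e6 - 7/3*e3 e4 - 10/3*e3 e5 + 5/2*e3 e6 + 20/9*e4 e5 - 23/18*e4 e6 + 5/9*e5 e6
Answer: 6468/839*e1 + 12551/5034*e2 + 1434/839*e3 - 1160/2517*e4 + 2440/2517*e5 - 371/839*e6


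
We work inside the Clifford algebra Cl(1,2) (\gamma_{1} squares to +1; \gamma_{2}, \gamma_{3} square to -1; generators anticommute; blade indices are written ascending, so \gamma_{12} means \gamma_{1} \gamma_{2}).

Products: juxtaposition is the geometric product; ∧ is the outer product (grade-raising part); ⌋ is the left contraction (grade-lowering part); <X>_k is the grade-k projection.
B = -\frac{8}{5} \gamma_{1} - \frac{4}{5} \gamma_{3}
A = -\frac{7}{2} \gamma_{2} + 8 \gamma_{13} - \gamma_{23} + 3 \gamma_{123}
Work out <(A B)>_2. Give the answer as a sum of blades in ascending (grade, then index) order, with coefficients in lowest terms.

step 1: \frac{32}{5} \gamma_{1} - \frac{4}{5} \gamma_{2} + \frac{64}{5} \gamma_{3} - \frac{16}{5} \gamma_{12} - 2 \gamma_{23} + \frac{8}{5} \gamma_{123}
step 2: -\frac{16}{5} \gamma_{12} - 2 \gamma_{23}
Answer: -\frac{16}{5} \gamma_{12} - 2 \gamma_{23}


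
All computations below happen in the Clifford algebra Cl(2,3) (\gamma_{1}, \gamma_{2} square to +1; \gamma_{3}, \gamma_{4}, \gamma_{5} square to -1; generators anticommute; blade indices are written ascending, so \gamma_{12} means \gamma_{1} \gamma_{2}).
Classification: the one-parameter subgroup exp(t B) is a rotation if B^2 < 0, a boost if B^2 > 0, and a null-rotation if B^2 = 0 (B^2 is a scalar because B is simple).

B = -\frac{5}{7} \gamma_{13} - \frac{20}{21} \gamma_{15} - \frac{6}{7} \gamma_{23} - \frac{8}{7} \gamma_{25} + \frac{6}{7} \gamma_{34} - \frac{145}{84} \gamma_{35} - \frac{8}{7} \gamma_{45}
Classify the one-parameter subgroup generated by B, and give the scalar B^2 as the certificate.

B^2 term by term: the squares give (-\frac{5}{7})^2*(\gamma_{13})^2 + (-\frac{20}{21})^2*(\gamma_{15})^2 + (-\frac{6}{7})^2*(\gamma_{23})^2 + (-\frac{8}{7})^2*(\gamma_{25})^2 + (\frac{6}{7})^2*(\gamma_{34})^2 + (-\frac{145}{84})^2*(\gamma_{35})^2 + (-\frac{8}{7})^2*(\gamma_{45})^2 = \frac{25}{49}*(+1) + \frac{400}{441}*(+1) + \frac{36}{49}*(+1) + \frac{64}{49}*(+1) + \frac{36}{49}*(-1) + \frac{21025}{7056}*(-1) + \frac{64}{49}*(-1) = -\frac{25}{16} (each basis 2-blade squares to minus the product of its generators' squares); cross terms between blades sharing an index anticommute and cancel; the commuting (index-disjoint) pairs give grade-4 terms 2*c*c'*(blade product), which cancel blade by blade — \gamma_{1235}: -\frac{80}{49} + \frac{80}{49} = 0; \gamma_{1345}: \frac{80}{49} - \frac{80}{49} = 0; \gamma_{2345}: \frac{96}{49} - \frac{96}{49} = 0 — confirming B is simple. So B^2 = -\frac{25}{16}.
Answer: rotation, certificate B^2 = -\frac{25}{16}. Certificate logic: -\frac{25}{16} is a conjugation-invariant scalar, so its sign fixes rotation versus boost versus null-rotation outright.


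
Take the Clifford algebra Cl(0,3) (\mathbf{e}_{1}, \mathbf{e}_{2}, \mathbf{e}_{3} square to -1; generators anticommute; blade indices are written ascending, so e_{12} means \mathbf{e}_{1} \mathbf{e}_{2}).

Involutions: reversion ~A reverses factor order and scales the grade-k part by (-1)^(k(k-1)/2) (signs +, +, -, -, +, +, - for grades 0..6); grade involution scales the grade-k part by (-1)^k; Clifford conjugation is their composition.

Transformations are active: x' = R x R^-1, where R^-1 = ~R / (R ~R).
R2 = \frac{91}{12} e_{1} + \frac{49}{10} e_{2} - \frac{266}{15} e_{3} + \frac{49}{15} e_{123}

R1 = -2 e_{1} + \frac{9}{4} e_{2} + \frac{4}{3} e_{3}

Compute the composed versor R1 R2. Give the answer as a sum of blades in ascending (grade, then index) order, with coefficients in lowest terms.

Distribute over the terms of R1 (each basis-blade product reordered to ascending indices, repeated generators contracted through their squares):
(-2 e_{1}) R2 = \frac{91}{6} - \frac{49}{5} e_{12} + \frac{532}{15} e_{13} + \frac{98}{15} e_{23}
(\frac{9}{4} e_{2}) R2 = -\frac{441}{40} - \frac{273}{16} e_{12} + \frac{147}{20} e_{13} - \frac{399}{10} e_{23}
(\frac{4}{3} e_{3}) R2 = \frac{1064}{45} - \frac{196}{45} e_{12} - \frac{91}{9} e_{13} - \frac{98}{15} e_{23}
Summing the partial products and collecting blades:
Answer: \frac{10003}{360} - \frac{22477}{720} e_{12} + \frac{5887}{180} e_{13} - \frac{399}{10} e_{23}


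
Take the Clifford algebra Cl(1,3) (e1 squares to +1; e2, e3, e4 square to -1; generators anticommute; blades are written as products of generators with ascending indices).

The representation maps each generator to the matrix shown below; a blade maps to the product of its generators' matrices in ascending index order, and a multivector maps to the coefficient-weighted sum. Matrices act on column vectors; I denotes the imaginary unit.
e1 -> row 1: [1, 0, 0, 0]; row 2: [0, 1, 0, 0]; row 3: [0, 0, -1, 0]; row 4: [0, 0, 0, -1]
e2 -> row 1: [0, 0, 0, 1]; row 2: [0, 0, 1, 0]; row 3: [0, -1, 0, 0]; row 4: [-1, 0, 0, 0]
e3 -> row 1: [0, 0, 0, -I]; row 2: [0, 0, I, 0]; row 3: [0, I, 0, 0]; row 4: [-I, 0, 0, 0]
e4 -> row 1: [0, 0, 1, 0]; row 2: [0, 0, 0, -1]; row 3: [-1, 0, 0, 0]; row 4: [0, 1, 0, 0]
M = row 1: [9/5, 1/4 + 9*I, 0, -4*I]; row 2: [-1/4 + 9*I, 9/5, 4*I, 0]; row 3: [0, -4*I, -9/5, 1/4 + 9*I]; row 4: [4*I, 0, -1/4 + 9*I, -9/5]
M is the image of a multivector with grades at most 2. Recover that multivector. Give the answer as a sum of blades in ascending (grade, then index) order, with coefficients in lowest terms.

Method: the blade images are trace-orthogonal — tr(rho(e_A) rho(e_B)^-1) = 4 if A = B and 0 otherwise — and rho(e_A)^-1 = (e_A)^2 * rho(e_A) with (e_A)^2 = +1 or -1, so the coefficient of e_A in the preimage is (e_A)^2 * tr(M rho(e_A))/4.
Nonzero projections over blades of grade <= 2: e1: (e1)^2 = +1, tr(M rho(e1)) = 36/5, coefficient 9/5; e1 e3: (e1 e3)^2 = +1, tr(M rho(e1 e3)) = 16, coefficient 4; e2 e4: (e2 e4)^2 = -1, tr(M rho(e2 e4)) = -1, coefficient 1/4; e3 e4: (e3 e4)^2 = -1, tr(M rho(e3 e4)) = 36, coefficient -9. Every other blade of grade <= 2 projects to 0.
Answer: 9/5*e1 + 4*e1 e3 + 1/4*e2 e4 - 9*e3 e4


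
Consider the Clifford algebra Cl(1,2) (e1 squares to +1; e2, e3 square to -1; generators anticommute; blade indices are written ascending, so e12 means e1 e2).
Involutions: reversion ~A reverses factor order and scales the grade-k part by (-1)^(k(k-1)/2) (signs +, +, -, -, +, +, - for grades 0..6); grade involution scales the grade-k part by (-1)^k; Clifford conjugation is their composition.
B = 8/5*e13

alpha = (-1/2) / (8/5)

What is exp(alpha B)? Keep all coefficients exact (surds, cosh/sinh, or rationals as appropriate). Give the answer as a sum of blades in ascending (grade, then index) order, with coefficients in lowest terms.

B^2 = (8/5)^2*(e13)^2 = 64/25*(+1) = 64/25 (a basis 2-blade squares to minus the product of its generators' squares).
B^2 = 64/25 — the positive square puts this in the hyperbolic regime; l = 8/5, alpha*l = -1/2, so exp(alpha B) = cosh(-1/2) + (sinh(-1/2)/(8/5))*B = cosh(1/2) + (-5*sinh(1/2)/8)*B.
Answer: cosh(1/2) - sinh(1/2)*e13


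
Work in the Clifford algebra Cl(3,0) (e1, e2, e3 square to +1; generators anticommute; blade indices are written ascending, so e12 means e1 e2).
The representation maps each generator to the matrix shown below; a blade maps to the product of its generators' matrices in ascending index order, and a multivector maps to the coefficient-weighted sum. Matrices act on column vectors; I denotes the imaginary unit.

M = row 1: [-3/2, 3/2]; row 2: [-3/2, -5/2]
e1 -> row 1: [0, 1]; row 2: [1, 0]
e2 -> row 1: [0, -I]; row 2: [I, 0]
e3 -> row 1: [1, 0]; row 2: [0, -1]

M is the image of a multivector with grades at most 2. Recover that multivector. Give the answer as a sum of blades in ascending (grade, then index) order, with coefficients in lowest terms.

Method: 1, rho(e1), rho(e2), rho(e3) form a trace-orthogonal basis of the 2x2 complex matrices (tr(X Y) = 2 if X = Y, else 0), so M = m0*1 + m1*rho(e1) + m2*rho(e2) + m3*rho(e3) with m0 = tr(M)/2 = -2, m1 = tr(M rho(e1))/2 = 0, m2 = tr(M rho(e2))/2 = 3*I/2, m3 = tr(M rho(e3))/2 = 1/2.
Multiplying table entries, the bivector images are rho(e12) = I*rho(e3), rho(e13) = -I*rho(e2), rho(e23) = I*rho(e1); with real blade coefficients the real parts of m0..m3 are the coefficients of 1, e1, e2, e3 and the imaginary parts give the bivectors (e23: Im m1, e13: -Im m2, e12: Im m3).
Answer: -2 + 1/2*e3 - 3/2*e13


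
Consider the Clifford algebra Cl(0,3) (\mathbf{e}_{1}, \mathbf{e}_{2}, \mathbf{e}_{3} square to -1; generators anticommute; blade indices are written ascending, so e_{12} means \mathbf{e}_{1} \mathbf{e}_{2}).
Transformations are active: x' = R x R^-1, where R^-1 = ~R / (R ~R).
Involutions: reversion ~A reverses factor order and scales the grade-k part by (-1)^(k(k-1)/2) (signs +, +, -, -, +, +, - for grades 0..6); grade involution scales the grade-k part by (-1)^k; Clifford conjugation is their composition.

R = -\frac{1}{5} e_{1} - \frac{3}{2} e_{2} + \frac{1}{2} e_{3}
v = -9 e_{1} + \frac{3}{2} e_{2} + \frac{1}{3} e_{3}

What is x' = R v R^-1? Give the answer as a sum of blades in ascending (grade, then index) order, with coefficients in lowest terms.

~R = -\frac{1}{5} e_{1} - \frac{3}{2} e_{2} + \frac{1}{2} e_{3}, and R ~R = -\frac{127}{50}, so R^-1 = ~R / (-\frac{127}{50}).
R v = \frac{17}{60} - \frac{69}{5} e_{12} + \frac{133}{30} e_{13} - \frac{5}{4} e_{23}
Answer: \frac{3446}{381} e_{1} - \frac{148}{127} e_{2} - \frac{113}{254} e_{3}


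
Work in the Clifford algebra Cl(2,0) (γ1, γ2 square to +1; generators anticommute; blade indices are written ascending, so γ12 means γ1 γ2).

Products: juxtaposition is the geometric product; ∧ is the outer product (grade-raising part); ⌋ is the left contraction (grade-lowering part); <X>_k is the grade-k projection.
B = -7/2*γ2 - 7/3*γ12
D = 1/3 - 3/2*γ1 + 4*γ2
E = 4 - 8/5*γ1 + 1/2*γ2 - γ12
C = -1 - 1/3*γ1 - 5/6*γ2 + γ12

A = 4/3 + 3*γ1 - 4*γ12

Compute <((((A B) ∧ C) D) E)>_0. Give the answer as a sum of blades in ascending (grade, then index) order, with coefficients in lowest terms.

step 1: -28/3 + 14*γ1 - 35/3*γ2 - 245/18*γ12
step 2: 28/3 - 98/9*γ1 + 175/9*γ2 - 203/18*γ12
step 3: 875/9 - 1694/27*γ1 + 2905/108*γ2 - 490/27*γ12
step 4: 19383/40 - 13993/36*γ1 + 10255/54*γ2 - 4270/27*γ12
step 5: 19383/40
Answer: 19383/40


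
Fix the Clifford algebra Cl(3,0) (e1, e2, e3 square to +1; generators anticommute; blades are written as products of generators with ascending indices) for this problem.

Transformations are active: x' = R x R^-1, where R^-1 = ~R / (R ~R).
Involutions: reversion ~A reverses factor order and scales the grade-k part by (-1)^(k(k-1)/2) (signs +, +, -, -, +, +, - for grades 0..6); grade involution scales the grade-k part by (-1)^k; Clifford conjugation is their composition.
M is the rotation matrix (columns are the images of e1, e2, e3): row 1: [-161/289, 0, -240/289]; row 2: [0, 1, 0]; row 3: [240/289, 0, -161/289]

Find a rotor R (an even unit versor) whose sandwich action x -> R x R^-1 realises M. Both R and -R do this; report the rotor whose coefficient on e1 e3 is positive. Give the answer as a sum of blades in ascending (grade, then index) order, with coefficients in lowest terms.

Method: write R = a + b12*e1 e2 + b13*e1 e3 + b23*e2 e3 with a^2 + b12^2 + b13^2 + b23^2 = 1 (so R^-1 = ~R). Expanding the columns R e_j ~R gives tr M = 4a^2 - 1 and, from the antisymmetric part, M21 - M12 = -4a*b12, M13 - M31 = 4a*b13, M32 - M23 = -4a*b23.
Here tr M = -33/289, so a^2 = (1 + tr M)/4 = 64/289 and a = ±8/17. Taking a = 8/17: M21 - M12 = 0, M13 - M31 = -480/289, M32 - M23 = 0, giving b12 = 0, b13 = -15/17, b23 = 0, i.e. R = 8/17 - 15/17*e1 e3.
Its e1 e3 coefficient is negative, so report the other preimage -R.
Answer: -8/17 + 15/17*e1 e3. Note: both R and -R realise this M (trace -33/289); the covering map identifies them, and the e1 e3-coefficient sign is the tie-breaker.


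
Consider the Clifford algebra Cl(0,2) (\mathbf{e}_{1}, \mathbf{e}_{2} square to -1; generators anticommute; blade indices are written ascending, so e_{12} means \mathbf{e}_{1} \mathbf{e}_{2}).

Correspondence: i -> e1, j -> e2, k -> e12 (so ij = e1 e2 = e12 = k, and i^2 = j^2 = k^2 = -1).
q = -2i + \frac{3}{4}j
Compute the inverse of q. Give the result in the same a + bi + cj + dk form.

In blades: q = -2 e_{1} + \frac{3}{4} e_{2}.
With qbar = 2 e_{1} - \frac{3}{4} e_{2} (scalar fixed, mapped units negated), q qbar = \frac{73}{16} (the sum of squared coefficients), so q^-1 = qbar / (\frac{73}{16}) = \frac{32}{73} e_{1} - \frac{12}{73} e_{2}; translating back:
Answer: \frac{32}{73}i - \frac{12}{73}j


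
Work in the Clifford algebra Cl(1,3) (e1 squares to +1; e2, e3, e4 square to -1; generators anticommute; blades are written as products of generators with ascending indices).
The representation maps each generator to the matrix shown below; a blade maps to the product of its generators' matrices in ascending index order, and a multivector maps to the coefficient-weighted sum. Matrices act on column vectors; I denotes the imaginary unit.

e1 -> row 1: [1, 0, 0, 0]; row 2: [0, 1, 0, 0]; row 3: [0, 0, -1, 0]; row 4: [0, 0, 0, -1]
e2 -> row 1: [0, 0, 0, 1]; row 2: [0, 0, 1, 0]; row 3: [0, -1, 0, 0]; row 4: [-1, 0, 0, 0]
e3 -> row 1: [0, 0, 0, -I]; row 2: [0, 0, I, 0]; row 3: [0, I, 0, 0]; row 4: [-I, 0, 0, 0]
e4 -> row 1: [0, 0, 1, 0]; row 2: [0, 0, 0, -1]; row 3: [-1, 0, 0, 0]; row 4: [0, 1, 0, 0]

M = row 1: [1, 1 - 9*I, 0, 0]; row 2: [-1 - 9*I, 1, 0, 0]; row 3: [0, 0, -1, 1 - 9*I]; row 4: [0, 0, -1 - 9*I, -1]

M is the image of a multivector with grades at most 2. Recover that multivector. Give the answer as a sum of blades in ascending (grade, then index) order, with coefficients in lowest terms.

Method: the blade images are trace-orthogonal — tr(rho(e_A) rho(e_B)^-1) = 4 if A = B and 0 otherwise — and rho(e_A)^-1 = (e_A)^2 * rho(e_A) with (e_A)^2 = +1 or -1, so the coefficient of e_A in the preimage is (e_A)^2 * tr(M rho(e_A))/4.
Nonzero projections over blades of grade <= 2: e1: (e1)^2 = +1, tr(M rho(e1)) = 4, coefficient 1; e2 e4: (e2 e4)^2 = -1, tr(M rho(e2 e4)) = -4, coefficient 1; e3 e4: (e3 e4)^2 = -1, tr(M rho(e3 e4)) = -36, coefficient 9. Every other blade of grade <= 2 projects to 0.
Answer: e1 + e2 e4 + 9*e3 e4


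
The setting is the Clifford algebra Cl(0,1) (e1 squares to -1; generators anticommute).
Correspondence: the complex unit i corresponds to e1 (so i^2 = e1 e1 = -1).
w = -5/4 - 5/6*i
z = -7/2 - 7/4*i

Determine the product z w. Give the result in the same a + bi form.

In blades: z = -7/2 - 7/4*e1, w = -5/4 - 5/6*e1.
Distribute z over w term by term (generator squares from the signature, products reordered to ascending indices): (-7/2)*w = 35/8 + 35/12*e1; (-7/4*e1)*w = -35/24 + 35/16*e1.
Sum: 35/12 + 245/48*e1; translating back through the correspondence:
Answer: 35/12 + 245/48*i


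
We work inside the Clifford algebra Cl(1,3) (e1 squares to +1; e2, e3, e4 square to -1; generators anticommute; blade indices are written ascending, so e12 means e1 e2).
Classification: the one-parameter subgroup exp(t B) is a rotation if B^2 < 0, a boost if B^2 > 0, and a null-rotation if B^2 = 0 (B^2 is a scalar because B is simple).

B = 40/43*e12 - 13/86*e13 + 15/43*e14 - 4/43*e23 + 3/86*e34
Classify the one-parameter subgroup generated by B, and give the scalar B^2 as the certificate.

B^2 term by term: the squares give (40/43)^2*(e12)^2 + (-13/86)^2*(e13)^2 + (15/43)^2*(e14)^2 + (-4/43)^2*(e23)^2 + (3/86)^2*(e34)^2 = 1600/1849*(+1) + 169/7396*(+1) + 225/1849*(+1) + 16/1849*(-1) + 9/7396*(-1) = 1 (each basis 2-blade squares to minus the product of its generators' squares); cross terms between blades sharing an index anticommute and cancel; the commuting (index-disjoint) pairs give grade-4 terms 2*c*c'*(blade product), which cancel blade by blade — e1234: 120/1849 - 120/1849 = 0 — confirming B is simple. So B^2 = 1.
Answer: boost, certificate B^2 = 1. The invariant at work: B^2 = 1 is unchanged by conjugation, hence its sign classifies the subgroup whatever basis B is written in.


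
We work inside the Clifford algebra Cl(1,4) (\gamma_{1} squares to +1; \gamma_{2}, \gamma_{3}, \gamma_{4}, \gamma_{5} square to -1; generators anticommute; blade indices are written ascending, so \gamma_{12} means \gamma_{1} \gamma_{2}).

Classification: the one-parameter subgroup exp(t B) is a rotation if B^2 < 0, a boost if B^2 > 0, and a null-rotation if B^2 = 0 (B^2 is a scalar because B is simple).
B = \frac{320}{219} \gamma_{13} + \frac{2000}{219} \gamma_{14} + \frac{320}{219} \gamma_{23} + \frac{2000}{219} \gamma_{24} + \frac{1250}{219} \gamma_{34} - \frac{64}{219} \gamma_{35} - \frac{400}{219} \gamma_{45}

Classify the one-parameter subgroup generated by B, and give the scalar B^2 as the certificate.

B^2 term by term: the squares give (\frac{320}{219})^2*(\gamma_{13})^2 + (\frac{2000}{219})^2*(\gamma_{14})^2 + (\frac{320}{219})^2*(\gamma_{23})^2 + (\frac{2000}{219})^2*(\gamma_{24})^2 + (\frac{1250}{219})^2*(\gamma_{34})^2 + (-\frac{64}{219})^2*(\gamma_{35})^2 + (-\frac{400}{219})^2*(\gamma_{45})^2 = \frac{102400}{47961}*(+1) + \frac{4000000}{47961}*(+1) + \frac{102400}{47961}*(-1) + \frac{4000000}{47961}*(-1) + \frac{1562500}{47961}*(-1) + \frac{4096}{47961}*(-1) + \frac{160000}{47961}*(-1) = -36 (each basis 2-blade squares to minus the product of its generators' squares); cross terms between blades sharing an index anticommute and cancel; the commuting (index-disjoint) pairs give grade-4 terms 2*c*c'*(blade product), which cancel blade by blade — \gamma_{1234}: -\frac{1280000}{47961} + \frac{1280000}{47961} = 0; \gamma_{1345}: -\frac{256000}{47961} + \frac{256000}{47961} = 0; \gamma_{2345}: -\frac{256000}{47961} + \frac{256000}{47961} = 0 — confirming B is simple. So B^2 = -36.
Answer: rotation, certificate B^2 = -36. Why this suffices: the scalar -36 survives any versor conjugation, so its sign alone determines the class however B is presented.


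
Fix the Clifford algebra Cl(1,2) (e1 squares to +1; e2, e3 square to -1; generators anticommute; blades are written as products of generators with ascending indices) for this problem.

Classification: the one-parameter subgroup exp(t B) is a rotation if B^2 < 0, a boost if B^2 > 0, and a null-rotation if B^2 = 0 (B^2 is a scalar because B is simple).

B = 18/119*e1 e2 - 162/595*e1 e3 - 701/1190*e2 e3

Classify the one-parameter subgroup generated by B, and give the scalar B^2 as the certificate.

B^2 term by term: the squares give (18/119)^2*(e1 e2)^2 + (-162/595)^2*(e1 e3)^2 + (-701/1190)^2*(e2 e3)^2 = 324/14161*(+1) + 26244/354025*(+1) + 491401/1416100*(-1) = -1/4 (each basis 2-blade squares to minus the product of its generators' squares); cross terms between blades sharing an index anticommute and cancel. So B^2 = -1/4.
Answer: rotation, certificate B^2 = -1/4. The class reads off the invariant scalar -1/4 directly.


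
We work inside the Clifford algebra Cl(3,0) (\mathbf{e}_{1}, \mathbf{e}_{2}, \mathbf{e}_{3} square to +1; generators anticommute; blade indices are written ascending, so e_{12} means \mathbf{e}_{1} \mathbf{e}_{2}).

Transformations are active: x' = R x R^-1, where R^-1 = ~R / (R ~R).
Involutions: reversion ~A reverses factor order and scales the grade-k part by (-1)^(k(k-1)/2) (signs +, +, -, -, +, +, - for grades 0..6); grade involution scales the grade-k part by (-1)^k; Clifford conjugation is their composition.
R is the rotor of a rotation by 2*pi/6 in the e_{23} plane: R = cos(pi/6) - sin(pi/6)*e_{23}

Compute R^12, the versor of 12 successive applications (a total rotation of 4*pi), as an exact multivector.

The rotor phase is half the rotation angle and phases add under composition, so 12 steps in the e_{23} plane accumulate phase 12*(pi/6) = 2 \pi: R^12 = cos(2 \pi) - sin(2 \pi)*e_{23}.
cos(2 \pi) = 1 and sin(2 \pi) = 0, so R^12 = 1. The total rotation 4*pi is 2 full turns, so every vector returns to itself, yet the rotor is +1, back on the identity sheet (an even number of 2*pi turns).
Answer: 1


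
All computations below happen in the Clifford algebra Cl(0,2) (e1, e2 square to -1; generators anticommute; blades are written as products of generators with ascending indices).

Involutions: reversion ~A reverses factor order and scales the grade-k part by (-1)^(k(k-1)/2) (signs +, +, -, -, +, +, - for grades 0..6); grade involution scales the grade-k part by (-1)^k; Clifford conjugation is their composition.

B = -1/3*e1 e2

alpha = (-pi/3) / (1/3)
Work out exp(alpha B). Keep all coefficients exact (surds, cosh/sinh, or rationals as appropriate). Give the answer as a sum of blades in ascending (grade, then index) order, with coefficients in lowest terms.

B^2 = (-1/3)^2*(e1 e2)^2 = 1/9*(-1) = -1/9 (a basis 2-blade squares to minus the product of its generators' squares).
B^2 = -1/9 — the negative square puts this in the circular regime; l = 1/3, alpha*l = -pi/3, so exp(alpha B) = cos(-pi/3) + (sin(-pi/3)/(1/3))*B = 1/2 + (-3*sqrt(3)/2)*B.
Answer: 1/2 + sqrt(3)/2*e1 e2


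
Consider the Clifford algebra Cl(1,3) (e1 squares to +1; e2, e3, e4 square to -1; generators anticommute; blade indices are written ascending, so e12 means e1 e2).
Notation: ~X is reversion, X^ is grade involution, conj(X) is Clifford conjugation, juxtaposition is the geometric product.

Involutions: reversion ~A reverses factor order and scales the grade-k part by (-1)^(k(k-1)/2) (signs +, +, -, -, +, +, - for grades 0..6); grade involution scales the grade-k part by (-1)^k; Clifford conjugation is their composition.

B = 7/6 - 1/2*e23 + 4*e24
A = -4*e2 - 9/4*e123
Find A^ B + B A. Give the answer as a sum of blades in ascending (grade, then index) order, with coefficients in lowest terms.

first term: 9/8*e1 + 14/3*e2 + 2*e3 - 16*e4 + 21/8*e123 + 9*e134
second term: -9/8*e1 - 14/3*e2 + 2*e3 - 16*e4 - 21/8*e123 + 9*e134
Answer: 4*e3 - 32*e4 + 18*e134


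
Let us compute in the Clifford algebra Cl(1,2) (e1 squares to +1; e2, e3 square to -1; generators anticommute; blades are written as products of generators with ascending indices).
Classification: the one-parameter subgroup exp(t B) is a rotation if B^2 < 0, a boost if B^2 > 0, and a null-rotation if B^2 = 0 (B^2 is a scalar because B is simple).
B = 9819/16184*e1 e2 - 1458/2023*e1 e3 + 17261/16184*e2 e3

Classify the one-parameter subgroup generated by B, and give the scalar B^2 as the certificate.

B^2 term by term: the squares give (9819/16184)^2*(e1 e2)^2 + (-1458/2023)^2*(e1 e3)^2 + (17261/16184)^2*(e2 e3)^2 = 96412761/261921856*(+1) + 2125764/4092529*(+1) + 297942121/261921856*(-1) = -1/4 (each basis 2-blade squares to minus the product of its generators' squares); cross terms between blades sharing an index anticommute and cancel. So B^2 = -1/4.
Answer: rotation, certificate B^2 = -1/4. Why this suffices: the scalar -1/4 survives any versor conjugation, so its sign alone determines the class however B is presented.


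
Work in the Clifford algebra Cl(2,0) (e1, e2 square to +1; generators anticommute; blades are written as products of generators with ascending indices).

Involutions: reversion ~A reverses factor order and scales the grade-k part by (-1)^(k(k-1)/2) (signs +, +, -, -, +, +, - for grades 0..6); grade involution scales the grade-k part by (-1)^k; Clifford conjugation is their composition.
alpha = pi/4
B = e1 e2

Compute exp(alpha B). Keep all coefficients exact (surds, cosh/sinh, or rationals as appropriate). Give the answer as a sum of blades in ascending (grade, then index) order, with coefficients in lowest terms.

B^2 = (1)^2*(e1 e2)^2 = 1*(-1) = -1 (a basis 2-blade squares to minus the product of its generators' squares).
B^2 = -1 — since the square is negative, the closed form is circular: l = 1, alpha*l = pi/4, so exp(alpha B) = cos(pi/4) + (sin(pi/4)/1)*B = sqrt(2)/2 + (sqrt(2)/2)*B.
Answer: sqrt(2)/2 + sqrt(2)/2*e1 e2


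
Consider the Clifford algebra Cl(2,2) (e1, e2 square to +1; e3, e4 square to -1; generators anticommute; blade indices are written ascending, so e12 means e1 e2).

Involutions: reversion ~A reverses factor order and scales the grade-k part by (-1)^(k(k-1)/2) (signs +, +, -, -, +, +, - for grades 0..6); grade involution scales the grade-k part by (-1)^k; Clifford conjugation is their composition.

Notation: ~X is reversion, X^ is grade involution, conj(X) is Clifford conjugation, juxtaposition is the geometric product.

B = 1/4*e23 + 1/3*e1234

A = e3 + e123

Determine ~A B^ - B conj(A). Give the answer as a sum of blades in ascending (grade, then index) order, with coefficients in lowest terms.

first term: -1/4*e1 + 1/4*e2 - 1/3*e4 - 1/3*e124
second term: 1/4*e1 + 1/4*e2 - 1/3*e4 - 1/3*e124
Answer: -1/2*e1
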